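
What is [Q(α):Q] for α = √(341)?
[Q(α):Q] = 2

[Q(α):Q] equals the degree of the minimal polynomial of α. Here α^2 = 341 and x^2 - 341 is irreducible (d = 341 is squarefree, ≠ 1, hence not a square), so deg(m_α) = 2. Thus [Q(α):Q] = 2.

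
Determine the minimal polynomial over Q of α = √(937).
m_α(x) = x^2 - 937

α satisfies α^2 - 937 = 0, so x^2 - 937 annihilates α. Since d = 937 is squarefree and ≠ 1, it is not a perfect square in Q, so x^2 - 937 has no rational root and is therefore irreducible over Q (a degree-2 polynomial over a field is irreducible iff it has no root). Hence m_α(x) = x^2 - 937.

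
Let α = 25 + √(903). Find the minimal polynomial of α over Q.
m_α(x) = x^2 - 50x - 278

From α - 25 = √(903), squaring gives (α - 25)^2 = 903, i.e. α^2 - 50α + 625 = 903, so α^2 - 50α - 278 = 0. The discriminant of x^2 - 50x - 278 is (-50)^2 - 4·(-278) = 2500 + 1112 = 3612, and 4·(903) is not a perfect square in Q since 903 is squarefree and ≠ 1. Hence x^2 - 50x - 278 is irreducible over Q and is the minimal polynomial of α.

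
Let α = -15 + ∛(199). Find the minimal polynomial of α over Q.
m_α(x) = x^3 + 45x^2 + 675x + 3176

Set β = α + 15 = ∛(199), so β^3 = 199. Then (α + 15)^3 - 199 = 0, i.e. α is a root of g(x) = (x + 15)^3 - 199 = x^3 + 45x^2 + 675x + 3176. Since g(x) = h(x + 15) where h(x) = x^3 - 199, and h is irreducible over Q (because 199 is not a perfect cube, so h has no rational root, and a monic cubic with no rational root is irreducible), g is also irreducible (irreducibility is preserved under the substitution x → x + 15). Hence m_α(x) = x^3 + 45x^2 + 675x + 3176.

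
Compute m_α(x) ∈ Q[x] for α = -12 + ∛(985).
m_α(x) = x^3 + 36x^2 + 432x + 743

Set β = α + 12 = ∛(985), so β^3 = 985. Then (α + 12)^3 - 985 = 0, i.e. α is a root of g(x) = (x + 12)^3 - 985 = x^3 + 36x^2 + 432x + 743. Since g(x) = h(x + 12) where h(x) = x^3 - 985, and h is irreducible over Q (because 985 is not a perfect cube, so h has no rational root, and a monic cubic with no rational root is irreducible), g is also irreducible (irreducibility is preserved under the substitution x → x + 12). Hence m_α(x) = x^3 + 36x^2 + 432x + 743.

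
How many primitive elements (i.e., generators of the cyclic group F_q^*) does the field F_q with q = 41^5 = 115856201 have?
There are φ(115856200) = 46342400 primitive elements

F_q^* is cyclic of order q - 1 = 115856200. A cyclic group of order m has exactly φ(m) generators. Here m = 115856200 = 2^3 · 5^2 · 579281, so the number of primitive elements is φ(115856200) = 46342400.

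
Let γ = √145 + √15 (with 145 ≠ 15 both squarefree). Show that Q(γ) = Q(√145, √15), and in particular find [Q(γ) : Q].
[Q(γ) : Q] = 4 (equivalently, Q(γ) = Q(√145, √15))

Obviously Q(γ) ⊆ Q(√145, √15), and [Q(√145, √15):Q] = 4 (since 145, 15 are distinct squarefree integers > 1 with 2175 not a perfect square). To show equality we compute the minimal polynomial of γ. From γ = √145 + √15: γ^2 = 145 + 2√(2175) + 15 = 160 + 2√(2175), so γ^2 - 160 = 2√(2175); squaring, (γ^2 - 160)^2 = 4·2175, i.e. γ^4 - 320γ^2 + 25600 - 8700 = 0, i.e. γ^4 - 320γ^2 + 16900 = 0. So γ is a root of x^4 - 320x^2 + 16900. This polynomial is irreducible over Q: it has no rational root (each ±√145 ± √15 is irrational), and any factorization into two quadratics over Q would force √(2175) ∈ Q (pairing opposite roots) or √145, √15 ∈ Q (other pairings), all impossible. Hence [Q(γ):Q] = 4 = [Q(√145, √15):Q], so Q(γ) = Q(√145, √15).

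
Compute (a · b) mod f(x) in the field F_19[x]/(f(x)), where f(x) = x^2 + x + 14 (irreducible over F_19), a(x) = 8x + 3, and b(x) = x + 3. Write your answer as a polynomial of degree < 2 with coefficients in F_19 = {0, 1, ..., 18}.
a · b ≡ 11 (mod f(x))

Multiply in F_19[x]: a(x)·b(x) = (8x + 3)·(x + 3) = 8x^2 + 8x + 9. This has degree ≥ 2, so divide by f(x) over F_19: 8x^2 + 8x + 9 = (8)·(x^2 + x + 14) + (11). Hence a·b ≡ 11 (mod f). (F_19[x]/(f) is a field with 19^2 = 361 elements since f is irreducible of degree 2.)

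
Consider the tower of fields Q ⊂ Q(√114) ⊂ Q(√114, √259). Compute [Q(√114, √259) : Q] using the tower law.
[Q(√114, √259) : Q] = 4

[Q(√114):Q] = 2 (min poly x^2 - 114, irreducible since 114 is squarefree > 1). For the top step, suppose √259 ∈ Q(√114), say √259 = c + d√114 with c, d ∈ Q. Squaring: 259 = c^2 + 114d^2 + 2cd√114. Since √114 ∉ Q this forces 2cd = 0. If d = 0 then √259 = c ∈ Q, contradicting 259 squarefree > 1. If c = 0 then 259 = 114d^2, so 114·259 = (114d)^2 is a perfect square in Q — but 114·259 = 29526 is not a perfect square (since 114 and 259 are distinct squarefree integers). Contradiction. Hence √259 ∉ Q(√114), so x^2 - 259 stays irreducible over Q(√114) and [Q(√114, √259) : Q(√114)] = 2. By the tower law, [Q(√114, √259) : Q] = 2 · 2 = 4.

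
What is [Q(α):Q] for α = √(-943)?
[Q(α):Q] = 2

[Q(α):Q] equals the degree of the minimal polynomial of α. Here α^2 = -943 and x^2 + 943 is irreducible (d = -943 is squarefree, ≠ 1, hence not a square), so deg(m_α) = 2. Thus [Q(α):Q] = 2.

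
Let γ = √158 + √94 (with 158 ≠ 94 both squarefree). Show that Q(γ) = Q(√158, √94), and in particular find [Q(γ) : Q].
[Q(γ) : Q] = 4 (equivalently, Q(γ) = Q(√158, √94))

Obviously Q(γ) ⊆ Q(√158, √94), and [Q(√158, √94):Q] = 4 (since 158, 94 are distinct squarefree integers > 1 with 14852 not a perfect square). To show equality we compute the minimal polynomial of γ. From γ = √158 + √94: γ^2 = 158 + 2√(14852) + 94 = 252 + 2√(14852), so γ^2 - 252 = 2√(14852); squaring, (γ^2 - 252)^2 = 4·14852, i.e. γ^4 - 504γ^2 + 63504 - 59408 = 0, i.e. γ^4 - 504γ^2 + 4096 = 0. So γ is a root of x^4 - 504x^2 + 4096. This polynomial is irreducible over Q: it has no rational root (each ±√158 ± √94 is irrational), and any factorization into two quadratics over Q would force √(14852) ∈ Q (pairing opposite roots) or √158, √94 ∈ Q (other pairings), all impossible. Hence [Q(γ):Q] = 4 = [Q(√158, √94):Q], so Q(γ) = Q(√158, √94).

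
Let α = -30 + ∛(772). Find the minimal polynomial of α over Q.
m_α(x) = x^3 + 90x^2 + 2700x + 26228

Set β = α + 30 = ∛(772), so β^3 = 772. Then (α + 30)^3 - 772 = 0, i.e. α is a root of g(x) = (x + 30)^3 - 772 = x^3 + 90x^2 + 2700x + 26228. Since g(x) = h(x + 30) where h(x) = x^3 - 772, and h is irreducible over Q (because 772 is not a perfect cube, so h has no rational root, and a monic cubic with no rational root is irreducible), g is also irreducible (irreducibility is preserved under the substitution x → x + 30). Hence m_α(x) = x^3 + 90x^2 + 2700x + 26228.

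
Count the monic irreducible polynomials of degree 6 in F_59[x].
There are 7030054140 monic irreducible polynomials of degree 6 over F_59

Each element of F_{59^6} that lies in no proper subfield is a root of exactly one monic irreducible of degree 6 over F_59, and each such polynomial has 6 distinct roots in F_{59^6}. By Möbius inversion the count is N_59(6) = (1/6) Σ_{d|6} μ(6/d) · 59^d = (1/6)(μ(6)·59^1 + μ(3)·59^2 + μ(2)·59^3 + μ(1)·59^6) = 42180324840/6 = 7030054140.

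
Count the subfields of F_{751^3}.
F_{751^3} has 2 subfields

The subfields of F_{p^n} are exactly the fields F_{p^d} for d | n (each is the fixed field of the unique index-d subgroup of Gal(F_{p^n}/F_p) ≅ Z/nZ). The divisors of n = 3 are {1, 3}, giving 2 subfields: F_{751^1}, F_{751^3}.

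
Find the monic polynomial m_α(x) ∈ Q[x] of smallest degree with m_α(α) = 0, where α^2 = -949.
m_α(x) = x^2 + 949

α satisfies α^2 + 949 = 0, so x^2 + 949 annihilates α. Since d = -949 is squarefree and ≠ 1, it is not a perfect square in Q, so x^2 + 949 has no rational root and is therefore irreducible over Q (a degree-2 polynomial over a field is irreducible iff it has no root). Hence m_α(x) = x^2 + 949.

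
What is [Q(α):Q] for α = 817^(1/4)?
[Q(α):Q] = 4

α is a root of x^4 - 817. By Eisenstein's criterion at the prime p = 19 (which divides the constant term 817 but p^2 = 361 does not, since 817 is squarefree), x^4 - 817 is irreducible over Q. Hence [Q(α):Q] = 4.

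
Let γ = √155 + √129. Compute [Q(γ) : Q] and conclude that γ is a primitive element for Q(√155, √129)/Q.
[Q(γ) : Q] = 4 (equivalently, Q(γ) = Q(√155, √129))

Obviously Q(γ) ⊆ Q(√155, √129), and [Q(√155, √129):Q] = 4 (since 155, 129 are distinct squarefree integers > 1 with 19995 not a perfect square). To show equality we compute the minimal polynomial of γ. From γ = √155 + √129: γ^2 = 155 + 2√(19995) + 129 = 284 + 2√(19995), so γ^2 - 284 = 2√(19995); squaring, (γ^2 - 284)^2 = 4·19995, i.e. γ^4 - 568γ^2 + 80656 - 79980 = 0, i.e. γ^4 - 568γ^2 + 676 = 0. So γ is a root of x^4 - 568x^2 + 676. This polynomial is irreducible over Q: it has no rational root (each ±√155 ± √129 is irrational), and any factorization into two quadratics over Q would force √(19995) ∈ Q (pairing opposite roots) or √155, √129 ∈ Q (other pairings), all impossible. Hence [Q(γ):Q] = 4 = [Q(√155, √129):Q], so Q(γ) = Q(√155, √129).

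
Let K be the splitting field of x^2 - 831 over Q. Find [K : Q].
[K : Q] = 2

f(x) = x^2 - 831 factors as (x - √831)(x + √831). The splitting field is K = Q(√831). Since 831 is squarefree and > 1, it is not a perfect square, so x^2 - 831 is irreducible over Q and [Q(√831) : Q] = 2. Hence [K : Q] = 2.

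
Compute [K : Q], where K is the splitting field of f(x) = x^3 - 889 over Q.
[K : Q] = 6

The roots of x^3 - 889 are ∛889, ω∛889, ω^2∛889 where ω = e^(2πi/3) is a primitive cube root of unity, so K = Q(∛889, ω). Now [Q(∛889):Q] = 3 (since 889 is not a perfect cube, x^3 - 889 is irreducible) and [Q(ω):Q] = 2. Both 2 and 3 divide [K:Q], and [K:Q] ≤ 3·2 = 6, so [K:Q] = 6. (Equivalently: Q(∛889) ⊂ R but ω ∉ R, so [K : Q(∛889)] = 2.)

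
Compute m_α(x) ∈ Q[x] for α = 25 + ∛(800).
m_α(x) = x^3 - 75x^2 + 1875x - 16425

Set β = α - 25 = ∛(800), so β^3 = 800. Then (α - 25)^3 - 800 = 0, i.e. α is a root of g(x) = (x - 25)^3 - 800 = x^3 - 75x^2 + 1875x - 16425. Since g(x) = h(x - 25) where h(x) = x^3 - 800, and h is irreducible over Q (because 800 is not a perfect cube, so h has no rational root, and a monic cubic with no rational root is irreducible), g is also irreducible (irreducibility is preserved under the substitution x → x - 25). Hence m_α(x) = x^3 - 75x^2 + 1875x - 16425.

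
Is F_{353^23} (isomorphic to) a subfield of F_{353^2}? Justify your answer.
No: F_{353^23} is not a subfield of F_{353^2}

F_{p^m} embeds in F_{p^n} iff m | n. Here 23 ∤ 2 (since 2 = 0·23 + 2 with remainder 2 ≠ 0), so F_{353^23} is not a subfield of F_{353^2}. Equivalently: if it were, the tower law would give 23 = [F_{353^23}:F_353] dividing [F_{353^2}:F_353] = 2, contradiction.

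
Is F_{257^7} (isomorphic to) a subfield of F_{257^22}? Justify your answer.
No: F_{257^7} is not a subfield of F_{257^22}

F_{p^m} embeds in F_{p^n} iff m | n. Here 7 ∤ 22 (since 22 = 3·7 + 1 with remainder 1 ≠ 0), so F_{257^7} is not a subfield of F_{257^22}. Equivalently: if it were, the tower law would give 7 = [F_{257^7}:F_257] dividing [F_{257^22}:F_257] = 22, contradiction.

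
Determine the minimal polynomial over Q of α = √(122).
m_α(x) = x^2 - 122

α satisfies α^2 - 122 = 0, so x^2 - 122 annihilates α. Since d = 122 is squarefree and ≠ 1, it is not a perfect square in Q, so x^2 - 122 has no rational root and is therefore irreducible over Q (a degree-2 polynomial over a field is irreducible iff it has no root). Hence m_α(x) = x^2 - 122.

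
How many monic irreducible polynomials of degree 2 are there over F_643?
There are 206403 monic irreducible polynomials of degree 2 over F_643

Each element of F_{643^2} that lies in no proper subfield is a root of exactly one monic irreducible of degree 2 over F_643, and each such polynomial has 2 distinct roots in F_{643^2}. By Möbius inversion the count is N_643(2) = (1/2) Σ_{d|2} μ(2/d) · 643^d = (1/2)(μ(2)·643^1 + μ(1)·643^2) = 412806/2 = 206403.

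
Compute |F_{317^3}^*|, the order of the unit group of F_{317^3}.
|F_{317^3}^*| = 31855012

F_{317^3} has 317^3 = 31855013 elements; its multiplicative group consists of all nonzero elements, so |F_{317^3}^*| = 31855013 - 1 = 31855012. (It is cyclic since any finite subgroup of the multiplicative group of a field is cyclic.)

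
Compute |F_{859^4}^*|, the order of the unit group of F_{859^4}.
|F_{859^4}^*| = 544468370160

F_{859^4} has 859^4 = 544468370161 elements; its multiplicative group consists of all nonzero elements, so |F_{859^4}^*| = 544468370161 - 1 = 544468370160. (It is cyclic since any finite subgroup of the multiplicative group of a field is cyclic.)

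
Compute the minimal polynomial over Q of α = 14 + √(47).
m_α(x) = x^2 - 28x + 149

From α - 14 = √(47), squaring gives (α - 14)^2 = 47, i.e. α^2 - 28α + 196 = 47, so α^2 - 28α + 149 = 0. The discriminant of x^2 - 28x + 149 is (-28)^2 - 4·(149) = 784 - 596 = 188, and 4·(47) is not a perfect square in Q since 47 is squarefree and ≠ 1. Hence x^2 - 28x + 149 is irreducible over Q and is the minimal polynomial of α.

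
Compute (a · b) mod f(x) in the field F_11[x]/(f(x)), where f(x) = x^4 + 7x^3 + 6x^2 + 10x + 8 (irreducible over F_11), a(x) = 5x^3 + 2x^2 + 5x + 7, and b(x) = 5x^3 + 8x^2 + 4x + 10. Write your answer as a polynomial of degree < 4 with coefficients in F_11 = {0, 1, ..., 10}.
a · b ≡ 4x^3 + 5x^2 + 5x + 8 (mod f(x))

Multiply in F_11[x]: a(x)·b(x) = (5x^3 + 2x^2 + 5x + 7)·(5x^3 + 8x^2 + 4x + 10) = 3x^6 + 6x^5 + 6x^4 + x^3 + 8x^2 + x + 4. This has degree ≥ 4, so divide by f(x) over F_11: 3x^6 + 6x^5 + 6x^4 + x^3 + 8x^2 + x + 4 = (3x^2 + 7x + 5)·(x^4 + 7x^3 + 6x^2 + 10x + 8) + (4x^3 + 5x^2 + 5x + 8). Hence a·b ≡ 4x^3 + 5x^2 + 5x + 8 (mod f). (F_11[x]/(f) is a field with 11^4 = 14641 elements since f is irreducible of degree 4.)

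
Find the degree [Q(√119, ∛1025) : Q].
[Q(√119, ∛1025) : Q] = 6

Let L = Q(√119, ∛1025). Since Q(√119) ⊂ L and [Q(√119):Q] = 2, the tower law gives 2 | [L:Q]. Likewise Q(∛1025) ⊂ L with [Q(∛1025):Q] = 3 (because 1025 is not a perfect cube), so 3 | [L:Q]. As gcd(2,3) = 1, [L:Q] is divisible by 6. Conversely L is generated over Q by √119 and ∛1025, so [L:Q] ≤ 2·3 = 6. Therefore [Q(√119, ∛1025) : Q] = 6.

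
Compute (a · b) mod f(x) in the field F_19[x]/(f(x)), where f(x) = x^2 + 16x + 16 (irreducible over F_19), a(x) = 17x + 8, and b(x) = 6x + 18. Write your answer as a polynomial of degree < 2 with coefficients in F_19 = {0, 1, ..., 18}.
a · b ≡ 14x + 13 (mod f(x))

Multiply in F_19[x]: a(x)·b(x) = (17x + 8)·(6x + 18) = 7x^2 + 12x + 11. This has degree ≥ 2, so divide by f(x) over F_19: 7x^2 + 12x + 11 = (7)·(x^2 + 16x + 16) + (14x + 13). Hence a·b ≡ 14x + 13 (mod f). (F_19[x]/(f) is a field with 19^2 = 361 elements since f is irreducible of degree 2.)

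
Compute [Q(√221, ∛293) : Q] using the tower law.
[Q(√221, ∛293) : Q] = 6

Let L = Q(√221, ∛293). Since Q(√221) ⊂ L and [Q(√221):Q] = 2, the tower law gives 2 | [L:Q]. Likewise Q(∛293) ⊂ L with [Q(∛293):Q] = 3 (because 293 is not a perfect cube), so 3 | [L:Q]. As gcd(2,3) = 1, [L:Q] is divisible by 6. Conversely L is generated over Q by √221 and ∛293, so [L:Q] ≤ 2·3 = 6. Therefore [Q(√221, ∛293) : Q] = 6.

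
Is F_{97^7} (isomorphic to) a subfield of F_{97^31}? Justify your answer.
No: F_{97^7} is not a subfield of F_{97^31}

F_{p^m} embeds in F_{p^n} iff m | n. Here 7 ∤ 31 (since 31 = 4·7 + 3 with remainder 3 ≠ 0), so F_{97^7} is not a subfield of F_{97^31}. Equivalently: if it were, the tower law would give 7 = [F_{97^7}:F_97] dividing [F_{97^31}:F_97] = 31, contradiction.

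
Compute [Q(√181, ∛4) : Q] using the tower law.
[Q(√181, ∛4) : Q] = 6

Let L = Q(√181, ∛4). Since Q(√181) ⊂ L and [Q(√181):Q] = 2, the tower law gives 2 | [L:Q]. Likewise Q(∛4) ⊂ L with [Q(∛4):Q] = 3 (because 4 is not a perfect cube), so 3 | [L:Q]. As gcd(2,3) = 1, [L:Q] is divisible by 6. Conversely L is generated over Q by √181 and ∛4, so [L:Q] ≤ 2·3 = 6. Therefore [Q(√181, ∛4) : Q] = 6.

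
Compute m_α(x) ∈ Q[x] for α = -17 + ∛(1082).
m_α(x) = x^3 + 51x^2 + 867x + 3831

Set β = α + 17 = ∛(1082), so β^3 = 1082. Then (α + 17)^3 - 1082 = 0, i.e. α is a root of g(x) = (x + 17)^3 - 1082 = x^3 + 51x^2 + 867x + 3831. Since g(x) = h(x + 17) where h(x) = x^3 - 1082, and h is irreducible over Q (because 1082 is not a perfect cube, so h has no rational root, and a monic cubic with no rational root is irreducible), g is also irreducible (irreducibility is preserved under the substitution x → x + 17). Hence m_α(x) = x^3 + 51x^2 + 867x + 3831.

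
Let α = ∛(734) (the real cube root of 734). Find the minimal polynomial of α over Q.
m_α(x) = x^3 - 734

α satisfies α^3 = 734, so x^3 - 734 annihilates α. By the rational root test, a rational root p/q (in lowest terms) of x^3 - 734 would satisfy p^3 = 734 q^3, forcing q = 1 and p^3 = 734; but 734 is not a perfect cube, contradiction. A monic cubic over Q with no rational root is irreducible (any nontrivial factorization would include a linear factor). Hence x^3 - 734 is the minimal polynomial of α, and in particular [Q(α):Q] = 3.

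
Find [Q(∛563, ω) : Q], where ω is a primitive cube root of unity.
[Q(∛563, ω) : Q] = 6

[Q(∛563):Q] = 3 (min poly x^3 - 563, irreducible since 563 is not a perfect cube). [Q(ω):Q] = 2 (min poly x^2 + x + 1). Since Q(∛563) ⊂ R and ω ∉ R, we have ω ∉ Q(∛563), so x^2 + x + 1 remains irreducible over Q(∛563) and [Q(∛563, ω) : Q(∛563)] = 2. By the tower law, [Q(∛563, ω) : Q] = 3 · 2 = 6. (In fact Q(∛563, ω) is the splitting field of x^3 - 563 over Q.)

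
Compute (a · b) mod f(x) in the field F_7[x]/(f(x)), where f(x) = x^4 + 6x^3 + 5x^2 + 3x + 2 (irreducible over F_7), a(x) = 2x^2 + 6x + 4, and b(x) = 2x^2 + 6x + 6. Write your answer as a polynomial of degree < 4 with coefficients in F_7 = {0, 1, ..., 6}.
a · b ≡ x^2 + 6x + 2 (mod f(x))

Multiply in F_7[x]: a(x)·b(x) = (2x^2 + 6x + 4)·(2x^2 + 6x + 6) = 4x^4 + 3x^3 + 4x + 3. This has degree ≥ 4, so divide by f(x) over F_7: 4x^4 + 3x^3 + 4x + 3 = (4)·(x^4 + 6x^3 + 5x^2 + 3x + 2) + (x^2 + 6x + 2). Hence a·b ≡ x^2 + 6x + 2 (mod f). (F_7[x]/(f) is a field with 7^4 = 2401 elements since f is irreducible of degree 4.)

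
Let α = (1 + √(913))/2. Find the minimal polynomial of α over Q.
m_α(x) = x^2 - x - 228

From 2α - 1 = √(913), squaring gives (2α - 1)^2 = 913, i.e. 4α^2 - 4α + 1 = 913, so α^2 - α + (1 - 913)/4 = 0. Since 913 ≡ 1 (mod 4), (1 - 913)/4 = -228 ∈ Z. The polynomial x^2 - x - 228 has discriminant 1 - 4·(-228) = 913, which is not a perfect square in Q (d = 913 is squarefree and ≠ 1), so x^2 - x - 228 is irreducible over Q. It is the minimal polynomial of α.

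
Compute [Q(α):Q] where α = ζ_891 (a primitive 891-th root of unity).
[Q(α):Q] = 540

The minimal polynomial of ζ_891 over Q is the 891-th cyclotomic polynomial Φ_891(x), which is irreducible over Q and has degree φ(891) = 540. Hence [Q(α):Q] = φ(891) = 540.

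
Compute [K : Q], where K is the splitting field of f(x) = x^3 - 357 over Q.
[K : Q] = 6

The roots of x^3 - 357 are ∛357, ω∛357, ω^2∛357 where ω = e^(2πi/3) is a primitive cube root of unity, so K = Q(∛357, ω). Now [Q(∛357):Q] = 3 (since 357 is not a perfect cube, x^3 - 357 is irreducible) and [Q(ω):Q] = 2. Both 2 and 3 divide [K:Q], and [K:Q] ≤ 3·2 = 6, so [K:Q] = 6. (Equivalently: Q(∛357) ⊂ R but ω ∉ R, so [K : Q(∛357)] = 2.)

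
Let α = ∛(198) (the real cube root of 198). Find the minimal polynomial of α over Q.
m_α(x) = x^3 - 198

α satisfies α^3 = 198, so x^3 - 198 annihilates α. By the rational root test, a rational root p/q (in lowest terms) of x^3 - 198 would satisfy p^3 = 198 q^3, forcing q = 1 and p^3 = 198; but 198 is not a perfect cube, contradiction. A monic cubic over Q with no rational root is irreducible (any nontrivial factorization would include a linear factor). Hence x^3 - 198 is the minimal polynomial of α, and in particular [Q(α):Q] = 3.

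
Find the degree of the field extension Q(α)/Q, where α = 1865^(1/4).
[Q(α):Q] = 4

α is a root of x^4 - 1865. By Eisenstein's criterion at the prime p = 5 (which divides the constant term 1865 but p^2 = 25 does not, since 1865 is squarefree), x^4 - 1865 is irreducible over Q. Hence [Q(α):Q] = 4.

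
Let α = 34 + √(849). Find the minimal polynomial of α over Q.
m_α(x) = x^2 - 68x + 307

From α - 34 = √(849), squaring gives (α - 34)^2 = 849, i.e. α^2 - 68α + 1156 = 849, so α^2 - 68α + 307 = 0. The discriminant of x^2 - 68x + 307 is (-68)^2 - 4·(307) = 4624 - 1228 = 3396, and 4·(849) is not a perfect square in Q since 849 is squarefree and ≠ 1. Hence x^2 - 68x + 307 is irreducible over Q and is the minimal polynomial of α.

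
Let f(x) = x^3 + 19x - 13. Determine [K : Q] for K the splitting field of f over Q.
[K : Q] = 6

By the rational root test, any rational root of the monic integer polynomial f(x) = x^3 + 19x - 13 must be an integer dividing the constant term -13, i.e. one of ±{1, 13}. Evaluating: f(1) = 7, f(-1) = -33, f(13) = 2431, f(-13) = -2457; none is 0, so f has no rational root and is therefore irreducible over Q (a cubic with no linear factor over a field is irreducible). For an irreducible cubic, the Galois group is A_3 or S_3 according as the discriminant disc(f) = -4a^3 - 27b^2 = -4·(19)^3 - 27·(-13)^2 = -31999 is or is not a square in Q. Here disc(f) = -31999 is not a perfect square in Q, so the Galois group of f over Q is not contained in A_3 and must be all of S_3. The splitting field has degree |S_3| = 6 over Q, so [K : Q] = 6.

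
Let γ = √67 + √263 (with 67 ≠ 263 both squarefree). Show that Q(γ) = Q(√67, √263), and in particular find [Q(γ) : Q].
[Q(γ) : Q] = 4 (equivalently, Q(γ) = Q(√67, √263))

Obviously Q(γ) ⊆ Q(√67, √263), and [Q(√67, √263):Q] = 4 (since 67, 263 are distinct squarefree integers > 1 with 17621 not a perfect square). To show equality we compute the minimal polynomial of γ. From γ = √67 + √263: γ^2 = 67 + 2√(17621) + 263 = 330 + 2√(17621), so γ^2 - 330 = 2√(17621); squaring, (γ^2 - 330)^2 = 4·17621, i.e. γ^4 - 660γ^2 + 108900 - 70484 = 0, i.e. γ^4 - 660γ^2 + 38416 = 0. So γ is a root of x^4 - 660x^2 + 38416. This polynomial is irreducible over Q: it has no rational root (each ±√67 ± √263 is irrational), and any factorization into two quadratics over Q would force √(17621) ∈ Q (pairing opposite roots) or √67, √263 ∈ Q (other pairings), all impossible. Hence [Q(γ):Q] = 4 = [Q(√67, √263):Q], so Q(γ) = Q(√67, √263).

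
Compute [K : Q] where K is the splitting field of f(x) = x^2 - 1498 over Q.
[K : Q] = 2

f(x) = x^2 - 1498 factors as (x - √1498)(x + √1498). The splitting field is K = Q(√1498). Since 1498 is squarefree and > 1, it is not a perfect square, so x^2 - 1498 is irreducible over Q and [Q(√1498) : Q] = 2. Hence [K : Q] = 2.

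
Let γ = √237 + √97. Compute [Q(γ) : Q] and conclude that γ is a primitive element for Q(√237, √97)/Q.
[Q(γ) : Q] = 4 (equivalently, Q(γ) = Q(√237, √97))

Obviously Q(γ) ⊆ Q(√237, √97), and [Q(√237, √97):Q] = 4 (since 237, 97 are distinct squarefree integers > 1 with 22989 not a perfect square). To show equality we compute the minimal polynomial of γ. From γ = √237 + √97: γ^2 = 237 + 2√(22989) + 97 = 334 + 2√(22989), so γ^2 - 334 = 2√(22989); squaring, (γ^2 - 334)^2 = 4·22989, i.e. γ^4 - 668γ^2 + 111556 - 91956 = 0, i.e. γ^4 - 668γ^2 + 19600 = 0. So γ is a root of x^4 - 668x^2 + 19600. This polynomial is irreducible over Q: it has no rational root (each ±√237 ± √97 is irrational), and any factorization into two quadratics over Q would force √(22989) ∈ Q (pairing opposite roots) or √237, √97 ∈ Q (other pairings), all impossible. Hence [Q(γ):Q] = 4 = [Q(√237, √97):Q], so Q(γ) = Q(√237, √97).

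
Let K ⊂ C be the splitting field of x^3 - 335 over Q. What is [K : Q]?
[K : Q] = 6

The roots of x^3 - 335 are ∛335, ω∛335, ω^2∛335 where ω = e^(2πi/3) is a primitive cube root of unity, so K = Q(∛335, ω). Now [Q(∛335):Q] = 3 (since 335 is not a perfect cube, x^3 - 335 is irreducible) and [Q(ω):Q] = 2. Both 2 and 3 divide [K:Q], and [K:Q] ≤ 3·2 = 6, so [K:Q] = 6. (Equivalently: Q(∛335) ⊂ R but ω ∉ R, so [K : Q(∛335)] = 2.)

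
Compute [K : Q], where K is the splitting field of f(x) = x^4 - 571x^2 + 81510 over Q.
[K : Q] = 4

Solving the quadratic in x^2: x^2 = (571 ± √(571^2 - 4·81510))/2 = (571 ± √1)/2 = (571 ± 1)/2, giving x^2 = 286 or x^2 = 285. So f(x) = (x^2 - 286)(x^2 - 285) and the roots of f are ±√286, ±√285. Hence the splitting field is K = Q(√286, √285). Since 286 and 285 are distinct squarefree integers > 1, their product 81510 is not a perfect square, so √285 ∉ Q(√286). By the tower law [K:Q] = [Q(√286,√285):Q(√286)] · [Q(√286):Q] = 2 · 2 = 4.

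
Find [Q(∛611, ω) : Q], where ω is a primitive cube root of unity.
[Q(∛611, ω) : Q] = 6

[Q(∛611):Q] = 3 (min poly x^3 - 611, irreducible since 611 is not a perfect cube). [Q(ω):Q] = 2 (min poly x^2 + x + 1). Since Q(∛611) ⊂ R and ω ∉ R, we have ω ∉ Q(∛611), so x^2 + x + 1 remains irreducible over Q(∛611) and [Q(∛611, ω) : Q(∛611)] = 2. By the tower law, [Q(∛611, ω) : Q] = 3 · 2 = 6. (In fact Q(∛611, ω) is the splitting field of x^3 - 611 over Q.)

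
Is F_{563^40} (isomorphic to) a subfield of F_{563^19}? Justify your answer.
No: F_{563^40} is not a subfield of F_{563^19}

F_{p^m} embeds in F_{p^n} iff m | n. Here 40 ∤ 19 (since 19 = 0·40 + 19 with remainder 19 ≠ 0), so F_{563^40} is not a subfield of F_{563^19}. Equivalently: if it were, the tower law would give 40 = [F_{563^40}:F_563] dividing [F_{563^19}:F_563] = 19, contradiction.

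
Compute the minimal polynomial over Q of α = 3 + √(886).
m_α(x) = x^2 - 6x - 877

From α - 3 = √(886), squaring gives (α - 3)^2 = 886, i.e. α^2 - 6α + 9 = 886, so α^2 - 6α - 877 = 0. The discriminant of x^2 - 6x - 877 is (-6)^2 - 4·(-877) = 36 + 3508 = 3544, and 4·(886) is not a perfect square in Q since 886 is squarefree and ≠ 1. Hence x^2 - 6x - 877 is irreducible over Q and is the minimal polynomial of α.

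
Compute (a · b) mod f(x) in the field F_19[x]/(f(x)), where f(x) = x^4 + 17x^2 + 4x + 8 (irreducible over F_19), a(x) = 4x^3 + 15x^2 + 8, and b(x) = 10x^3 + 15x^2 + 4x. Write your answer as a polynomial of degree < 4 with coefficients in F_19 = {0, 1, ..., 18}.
a · b ≡ x^3 + x^2 + 13x + 16 (mod f(x))

Multiply in F_19[x]: a(x)·b(x) = (4x^3 + 15x^2 + 8)·(10x^3 + 15x^2 + 4x) = 2x^6 + x^5 + 13x^4 + 7x^3 + 6x^2 + 13x. This has degree ≥ 4, so divide by f(x) over F_19: 2x^6 + x^5 + 13x^4 + 7x^3 + 6x^2 + 13x = (2x^2 + x + 17)·(x^4 + 17x^2 + 4x + 8) + (x^3 + x^2 + 13x + 16). Hence a·b ≡ x^3 + x^2 + 13x + 16 (mod f). (F_19[x]/(f) is a field with 19^4 = 130321 elements since f is irreducible of degree 4.)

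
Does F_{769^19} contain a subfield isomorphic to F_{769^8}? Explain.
No: F_{769^8} is not a subfield of F_{769^19}

F_{p^m} embeds in F_{p^n} iff m | n. Here 8 ∤ 19 (since 19 = 2·8 + 3 with remainder 3 ≠ 0), so F_{769^8} is not a subfield of F_{769^19}. Equivalently: if it were, the tower law would give 8 = [F_{769^8}:F_769] dividing [F_{769^19}:F_769] = 19, contradiction.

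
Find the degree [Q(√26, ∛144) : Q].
[Q(√26, ∛144) : Q] = 6

Let L = Q(√26, ∛144). Since Q(√26) ⊂ L and [Q(√26):Q] = 2, the tower law gives 2 | [L:Q]. Likewise Q(∛144) ⊂ L with [Q(∛144):Q] = 3 (because 144 is not a perfect cube), so 3 | [L:Q]. As gcd(2,3) = 1, [L:Q] is divisible by 6. Conversely L is generated over Q by √26 and ∛144, so [L:Q] ≤ 2·3 = 6. Therefore [Q(√26, ∛144) : Q] = 6.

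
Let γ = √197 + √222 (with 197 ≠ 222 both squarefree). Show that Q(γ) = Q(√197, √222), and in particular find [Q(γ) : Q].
[Q(γ) : Q] = 4 (equivalently, Q(γ) = Q(√197, √222))

Obviously Q(γ) ⊆ Q(√197, √222), and [Q(√197, √222):Q] = 4 (since 197, 222 are distinct squarefree integers > 1 with 43734 not a perfect square). To show equality we compute the minimal polynomial of γ. From γ = √197 + √222: γ^2 = 197 + 2√(43734) + 222 = 419 + 2√(43734), so γ^2 - 419 = 2√(43734); squaring, (γ^2 - 419)^2 = 4·43734, i.e. γ^4 - 838γ^2 + 175561 - 174936 = 0, i.e. γ^4 - 838γ^2 + 625 = 0. So γ is a root of x^4 - 838x^2 + 625. This polynomial is irreducible over Q: it has no rational root (each ±√197 ± √222 is irrational), and any factorization into two quadratics over Q would force √(43734) ∈ Q (pairing opposite roots) or √197, √222 ∈ Q (other pairings), all impossible. Hence [Q(γ):Q] = 4 = [Q(√197, √222):Q], so Q(γ) = Q(√197, √222).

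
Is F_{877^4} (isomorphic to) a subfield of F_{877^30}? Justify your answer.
No: F_{877^4} is not a subfield of F_{877^30}

F_{p^m} embeds in F_{p^n} iff m | n. Here 4 ∤ 30 (since 30 = 7·4 + 2 with remainder 2 ≠ 0), so F_{877^4} is not a subfield of F_{877^30}. Equivalently: if it were, the tower law would give 4 = [F_{877^4}:F_877] dividing [F_{877^30}:F_877] = 30, contradiction.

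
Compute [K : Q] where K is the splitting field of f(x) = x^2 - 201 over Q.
[K : Q] = 2

f(x) = x^2 - 201 factors as (x - √201)(x + √201). The splitting field is K = Q(√201). Since 201 is squarefree and > 1, it is not a perfect square, so x^2 - 201 is irreducible over Q and [Q(√201) : Q] = 2. Hence [K : Q] = 2.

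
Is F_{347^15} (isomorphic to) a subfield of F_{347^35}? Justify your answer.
No: F_{347^15} is not a subfield of F_{347^35}

F_{p^m} embeds in F_{p^n} iff m | n. Here 15 ∤ 35 (since 35 = 2·15 + 5 with remainder 5 ≠ 0), so F_{347^15} is not a subfield of F_{347^35}. Equivalently: if it were, the tower law would give 15 = [F_{347^15}:F_347] dividing [F_{347^35}:F_347] = 35, contradiction.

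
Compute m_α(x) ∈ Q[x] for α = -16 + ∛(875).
m_α(x) = x^3 + 48x^2 + 768x + 3221

Set β = α + 16 = ∛(875), so β^3 = 875. Then (α + 16)^3 - 875 = 0, i.e. α is a root of g(x) = (x + 16)^3 - 875 = x^3 + 48x^2 + 768x + 3221. Since g(x) = h(x + 16) where h(x) = x^3 - 875, and h is irreducible over Q (because 875 is not a perfect cube, so h has no rational root, and a monic cubic with no rational root is irreducible), g is also irreducible (irreducibility is preserved under the substitution x → x + 16). Hence m_α(x) = x^3 + 48x^2 + 768x + 3221.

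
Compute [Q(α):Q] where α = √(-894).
[Q(α):Q] = 2

[Q(α):Q] equals the degree of the minimal polynomial of α. Here α^2 = -894 and x^2 + 894 is irreducible (d = -894 is squarefree, ≠ 1, hence not a square), so deg(m_α) = 2. Thus [Q(α):Q] = 2.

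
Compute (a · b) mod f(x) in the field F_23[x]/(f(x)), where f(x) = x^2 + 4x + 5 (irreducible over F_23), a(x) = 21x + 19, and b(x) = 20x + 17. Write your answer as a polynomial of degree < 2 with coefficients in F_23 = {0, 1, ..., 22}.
a · b ≡ 17 (mod f(x))

Multiply in F_23[x]: a(x)·b(x) = (21x + 19)·(20x + 17) = 6x^2 + x + 1. This has degree ≥ 2, so divide by f(x) over F_23: 6x^2 + x + 1 = (6)·(x^2 + 4x + 5) + (17). Hence a·b ≡ 17 (mod f). (F_23[x]/(f) is a field with 23^2 = 529 elements since f is irreducible of degree 2.)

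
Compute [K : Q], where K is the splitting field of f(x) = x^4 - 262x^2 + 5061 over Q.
[K : Q] = 4

Solving the quadratic in x^2: x^2 = (262 ± √(262^2 - 4·5061))/2 = (262 ± √48400)/2 = (262 ± 220)/2, giving x^2 = 241 or x^2 = 21. So f(x) = (x^2 - 241)(x^2 - 21) and the roots of f are ±√241, ±√21. Hence the splitting field is K = Q(√241, √21). Since 241 and 21 are distinct squarefree integers > 1, their product 5061 is not a perfect square, so √21 ∉ Q(√241). By the tower law [K:Q] = [Q(√241,√21):Q(√241)] · [Q(√241):Q] = 2 · 2 = 4.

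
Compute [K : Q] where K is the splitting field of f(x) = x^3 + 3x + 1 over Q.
[K : Q] = 6

By the rational root test, any rational root of the monic integer polynomial f(x) = x^3 + 3x + 1 must be an integer dividing the constant term 1, i.e. one of ±{1}. Evaluating: f(1) = 5, f(-1) = -3; none is 0, so f has no rational root and is therefore irreducible over Q (a cubic with no linear factor over a field is irreducible). For an irreducible cubic, the Galois group is A_3 or S_3 according as the discriminant disc(f) = -4a^3 - 27b^2 = -4·(3)^3 - 27·(1)^2 = -135 is or is not a square in Q. Here disc(f) = -135 is not a perfect square in Q, so the Galois group of f over Q is not contained in A_3 and must be all of S_3. The splitting field has degree |S_3| = 6 over Q, so [K : Q] = 6.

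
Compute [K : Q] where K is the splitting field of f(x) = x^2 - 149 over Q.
[K : Q] = 2

f(x) = x^2 - 149 factors as (x - √149)(x + √149). The splitting field is K = Q(√149). Since 149 is squarefree and > 1, it is not a perfect square, so x^2 - 149 is irreducible over Q and [Q(√149) : Q] = 2. Hence [K : Q] = 2.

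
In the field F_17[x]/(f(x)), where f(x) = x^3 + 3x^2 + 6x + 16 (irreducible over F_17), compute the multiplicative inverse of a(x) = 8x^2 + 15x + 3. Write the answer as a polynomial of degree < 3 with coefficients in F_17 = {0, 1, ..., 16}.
a(x)^(-1) ≡ 16x^2 + 4x + 15 (mod f(x))

Since f is irreducible over F_17, F_17[x]/(f) is a field and a(x) ≠ 0 has an inverse. Apply the extended Euclidean algorithm to f(x) and a(x) in F_17[x]: f(x) = (15x + 2)·a(x) + (16x + 10);  a(x) = (9x + 7)·(16x + 10) + (1). The last nonzero remainder is the constant 1 = gcd(f, a) in F_17. Back-substituting through the division chain expresses 1 = s(x)·a(x) + t(x)·f(x) with s(x) ≡ 16x^2 + 4x + 15 (mod f), so a(x)^(-1) ≡ s(x) = 16x^2 + 4x + 15 (mod f). Check: (8x^2 + 15x + 3)·(16x^2 + 4x + 15) = 9x^4 + 7x^2 + 16x + 11 ≡ 1 (mod x^3 + 3x^2 + 6x + 16).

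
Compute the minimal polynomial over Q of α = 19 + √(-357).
m_α(x) = x^2 - 38x + 718

From α - 19 = √(-357), squaring gives (α - 19)^2 = -357, i.e. α^2 - 38α + 361 = -357, so α^2 - 38α + 718 = 0. The discriminant of x^2 - 38x + 718 is (-38)^2 - 4·(718) = 1444 - 2872 = -1428, and 4·(-357) is not a perfect square in Q since -357 is squarefree and ≠ 1. Hence x^2 - 38x + 718 is irreducible over Q and is the minimal polynomial of α.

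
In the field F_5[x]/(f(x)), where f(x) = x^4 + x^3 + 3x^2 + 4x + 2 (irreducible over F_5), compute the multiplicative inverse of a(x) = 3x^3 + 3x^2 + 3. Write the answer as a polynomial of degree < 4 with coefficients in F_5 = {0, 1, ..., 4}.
a(x)^(-1) ≡ 4x^3 + x (mod f(x))

Since f is irreducible over F_5, F_5[x]/(f) is a field and a(x) ≠ 0 has an inverse. Apply the extended Euclidean algorithm to f(x) and a(x) in F_5[x]: f(x) = (2x)·a(x) + (3x^2 + 3x + 2);  a(x) = (x)·(3x^2 + 3x + 2) + (3x + 3);  (3x^2 + 3x + 2) = (x)·(3x + 3) + (2). The last nonzero remainder is the constant 2 = gcd(f, a) in F_5. Back-substituting through the division chain expresses 2 = s(x)·a(x) + t(x)·f(x) with s(x) ≡ 3x^3 + 2x (mod f), so (3x^3 + 2x)·a(x) ≡ 2 (mod f). Multiplying by 2^(-1) ≡ 3 in F_5 gives a(x)^(-1) ≡ 3·(3x^3 + 2x) ≡ 4x^3 + x (mod f). Check: (3x^3 + 3x^2 + 3)·(4x^3 + x) = 2x^6 + 2x^5 + 3x^4 + 3x ≡ 1 (mod x^4 + x^3 + 3x^2 + 4x + 2).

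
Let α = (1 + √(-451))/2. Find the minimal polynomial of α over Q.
m_α(x) = x^2 - x + 113

From 2α - 1 = √(-451), squaring gives (2α - 1)^2 = -451, i.e. 4α^2 - 4α + 1 = -451, so α^2 - α + (1 + 451)/4 = 0. Since -451 ≡ 1 (mod 4), (1 + 451)/4 = 113 ∈ Z. The polynomial x^2 - x + 113 has discriminant 1 - 4·(113) = -451, which is not a perfect square in Q (d = -451 is squarefree and ≠ 1), so x^2 - x + 113 is irreducible over Q. It is the minimal polynomial of α.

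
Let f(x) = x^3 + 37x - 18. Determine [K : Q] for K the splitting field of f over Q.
[K : Q] = 6

By the rational root test, any rational root of the monic integer polynomial f(x) = x^3 + 37x - 18 must be an integer dividing the constant term -18, i.e. one of ±{1, 2, 3, 6, 9, 18}. Evaluating: f(1) = 20, f(-1) = -56, f(2) = 64, f(-2) = -100, f(3) = 120, f(-3) = -156, f(6) = 420, f(-6) = -456, f(9) = 1044, f(-9) = -1080, f(18) = 6480, f(-18) = -6516; none is 0, so f has no rational root and is therefore irreducible over Q (a cubic with no linear factor over a field is irreducible). For an irreducible cubic, the Galois group is A_3 or S_3 according as the discriminant disc(f) = -4a^3 - 27b^2 = -4·(37)^3 - 27·(-18)^2 = -211360 is or is not a square in Q. Here disc(f) = -211360 is not a perfect square in Q, so the Galois group of f over Q is not contained in A_3 and must be all of S_3. The splitting field has degree |S_3| = 6 over Q, so [K : Q] = 6.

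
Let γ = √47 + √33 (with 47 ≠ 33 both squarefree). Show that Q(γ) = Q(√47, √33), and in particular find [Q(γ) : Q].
[Q(γ) : Q] = 4 (equivalently, Q(γ) = Q(√47, √33))

Obviously Q(γ) ⊆ Q(√47, √33), and [Q(√47, √33):Q] = 4 (since 47, 33 are distinct squarefree integers > 1 with 1551 not a perfect square). To show equality we compute the minimal polynomial of γ. From γ = √47 + √33: γ^2 = 47 + 2√(1551) + 33 = 80 + 2√(1551), so γ^2 - 80 = 2√(1551); squaring, (γ^2 - 80)^2 = 4·1551, i.e. γ^4 - 160γ^2 + 6400 - 6204 = 0, i.e. γ^4 - 160γ^2 + 196 = 0. So γ is a root of x^4 - 160x^2 + 196. This polynomial is irreducible over Q: it has no rational root (each ±√47 ± √33 is irrational), and any factorization into two quadratics over Q would force √(1551) ∈ Q (pairing opposite roots) or √47, √33 ∈ Q (other pairings), all impossible. Hence [Q(γ):Q] = 4 = [Q(√47, √33):Q], so Q(γ) = Q(√47, √33).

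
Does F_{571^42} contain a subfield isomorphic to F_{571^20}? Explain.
No: F_{571^20} is not a subfield of F_{571^42}

F_{p^m} embeds in F_{p^n} iff m | n. Here 20 ∤ 42 (since 42 = 2·20 + 2 with remainder 2 ≠ 0), so F_{571^20} is not a subfield of F_{571^42}. Equivalently: if it were, the tower law would give 20 = [F_{571^20}:F_571] dividing [F_{571^42}:F_571] = 42, contradiction.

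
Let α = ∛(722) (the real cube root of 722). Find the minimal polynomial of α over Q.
m_α(x) = x^3 - 722

α satisfies α^3 = 722, so x^3 - 722 annihilates α. By the rational root test, a rational root p/q (in lowest terms) of x^3 - 722 would satisfy p^3 = 722 q^3, forcing q = 1 and p^3 = 722; but 722 is not a perfect cube, contradiction. A monic cubic over Q with no rational root is irreducible (any nontrivial factorization would include a linear factor). Hence x^3 - 722 is the minimal polynomial of α, and in particular [Q(α):Q] = 3.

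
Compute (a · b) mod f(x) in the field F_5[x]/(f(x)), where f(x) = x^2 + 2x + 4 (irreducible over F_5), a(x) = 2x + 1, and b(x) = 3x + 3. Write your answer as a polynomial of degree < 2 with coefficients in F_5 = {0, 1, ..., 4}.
a · b ≡ 2x + 4 (mod f(x))

Multiply in F_5[x]: a(x)·b(x) = (2x + 1)·(3x + 3) = x^2 + 4x + 3. This has degree ≥ 2, so divide by f(x) over F_5: x^2 + 4x + 3 = (1)·(x^2 + 2x + 4) + (2x + 4). Hence a·b ≡ 2x + 4 (mod f). (F_5[x]/(f) is a field with 5^2 = 25 elements since f is irreducible of degree 2.)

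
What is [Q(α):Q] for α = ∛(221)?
[Q(α):Q] = 3

The minimal polynomial of α is x^3 - 221, irreducible over Q since 221 is not a perfect cube (so x^3 - 221 has no rational root). Hence [Q(α):Q] = deg(m_α) = 3.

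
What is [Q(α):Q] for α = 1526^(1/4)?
[Q(α):Q] = 4

α is a root of x^4 - 1526. By Eisenstein's criterion at the prime p = 2 (which divides the constant term 1526 but p^2 = 4 does not, since 1526 is squarefree), x^4 - 1526 is irreducible over Q. Hence [Q(α):Q] = 4.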